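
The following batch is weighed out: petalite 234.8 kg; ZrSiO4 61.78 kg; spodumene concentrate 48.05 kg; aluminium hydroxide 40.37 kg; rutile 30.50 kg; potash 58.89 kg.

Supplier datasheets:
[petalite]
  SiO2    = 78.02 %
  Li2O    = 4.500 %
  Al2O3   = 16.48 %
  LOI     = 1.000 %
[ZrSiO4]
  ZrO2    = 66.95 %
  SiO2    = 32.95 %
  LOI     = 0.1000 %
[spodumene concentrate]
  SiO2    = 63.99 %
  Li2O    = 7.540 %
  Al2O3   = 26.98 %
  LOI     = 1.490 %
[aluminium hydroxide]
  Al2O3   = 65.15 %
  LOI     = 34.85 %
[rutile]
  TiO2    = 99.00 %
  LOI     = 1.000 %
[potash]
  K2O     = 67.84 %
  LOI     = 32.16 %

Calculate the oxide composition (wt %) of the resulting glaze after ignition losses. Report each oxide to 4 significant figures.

Mid-chain values appear (rounded to four significant digits) between the steps; each numeric step keeps exact precision through the solve; each reported result carries a single rounding. The derived quantities, including the totals, yield, net glass mass, the six compositions, LOI, are recomputed starting from the weights per 438.0 kg of glass at full float precision exactly as printed in the problem or the answer.
Oxide masses out of the charge:
  K2O: 58.89·0.6784 = 39.95 kg
  ZrO2: 61.78·0.6695 = 41.36 kg
  SiO2: 234.8·0.7802 + 61.78·0.3295 + 48.05·0.6399 = 234.3 kg
  TiO2: 30.50·0.9900 = 30.20 kg
  Li2O: 234.8·0.04500 + 48.05·0.07540 = 14.19 kg
  Al2O3: 234.8·0.1648 + 48.05·0.2698 + 40.37·0.6515 = 77.96 kg
LOI: 234.8·0.01000 + 61.78·0.001000 + 48.05·0.01490 + 40.37·0.3485 + 30.50·0.01000 + 58.89·0.3216 = 36.44 kg
batch − LOI leaves glass = 474.4 − 36.44 = 438.0 kg (= the summed oxide contributions)
wt %: oxide over glass, times 100

Glass mass = 438.0 kg (batch 474.4 − LOI 36.44).
Composition: K2O 9.122%, ZrO2 9.444%, SiO2 53.50%, TiO2 6.895%, Li2O 3.240%, Al2O3 17.80%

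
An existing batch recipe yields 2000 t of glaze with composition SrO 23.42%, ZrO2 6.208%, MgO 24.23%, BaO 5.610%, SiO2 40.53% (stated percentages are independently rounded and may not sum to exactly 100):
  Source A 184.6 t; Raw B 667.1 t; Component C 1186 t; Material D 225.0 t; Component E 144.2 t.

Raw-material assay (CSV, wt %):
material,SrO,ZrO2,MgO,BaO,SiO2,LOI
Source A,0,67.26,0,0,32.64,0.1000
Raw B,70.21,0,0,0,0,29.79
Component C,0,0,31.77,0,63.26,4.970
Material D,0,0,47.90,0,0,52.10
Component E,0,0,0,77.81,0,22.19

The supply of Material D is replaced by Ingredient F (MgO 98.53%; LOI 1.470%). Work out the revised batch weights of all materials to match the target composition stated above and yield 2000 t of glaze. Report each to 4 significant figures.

Revised batch per 2000 t glaze:
  Source A: 184.6 t
  Raw B: 667.1 t
  Component C: 1186 t
  Ingredient F: 109.4 t
  Component E: 144.2 t
Total batch = 2291 t; LOI loss = 291.5 t

Mid-chain values are displayed rounded off to 4 significant digits within the worked lines; the working math holds full float precision in every operation. Every reported value is rounded only once. The derived quantities are recomputed starting from the weights at 2000 t of glass at full precision (ignition loss, the five compositions, totals, the yield, glass mass) precisely as stated by the problem or the answer.
Per-oxide target masses for 2000 t glaze:
  SrO: 23.42% × 2000 = 468.4 t
  ZrO2: 6.208% × 2000 = 124.2 t
  MgO: 24.23% × 2000 = 484.6 t
  BaO: 5.610% × 2000 = 112.2 t
  SiO2: 40.53% × 2000 = 810.6 t
Sums-versus-targets review working from each reported weight, at the basis given (each sum matches its target mass modulo rounding of the values):
  SrO: 667.1·0.7021 = 468.4 t (target 468.4 t)
  ZrO2: 184.6·0.6726 = 124.2 t (target 124.2 t)
  MgO: 1186·0.3177 + 109.4·0.9853 = 484.6 t (target 484.6 t)
  BaO: 144.2·0.7781 = 112.2 t (target 112.2 t)
  SiO2: 184.6·0.3264 + 1186·0.6326 = 810.5 t (target 810.6 t)
Mass balance on the glass: net batch after ignition = 2000 t (the targets, summed, come to 2000 t; the stated basis being 2000 t — rounding explains the deltas).
Batch total: Σ batch = 2291 t; LOI loss = Σ batch·LOI = 291.5 t; yield = glass ÷ total batch = 87.28%.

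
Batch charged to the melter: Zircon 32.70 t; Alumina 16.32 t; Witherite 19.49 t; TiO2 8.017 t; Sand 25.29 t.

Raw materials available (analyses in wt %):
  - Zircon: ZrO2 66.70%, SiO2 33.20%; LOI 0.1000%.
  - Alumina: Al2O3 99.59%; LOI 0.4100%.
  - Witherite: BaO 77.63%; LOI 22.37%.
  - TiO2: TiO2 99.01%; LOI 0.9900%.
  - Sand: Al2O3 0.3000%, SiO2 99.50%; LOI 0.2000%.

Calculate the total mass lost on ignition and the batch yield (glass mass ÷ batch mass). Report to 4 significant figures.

Working values are printed (rounded to four significant figures) in the working — every computation holds exact precision from start to finish — every reported number is rounded just once; the derived quantities are carried from the batch weights at 97.23 t of glass in full float precision (the five compositions, net glass mass, totals, LOI, the yield), as they appear in problem or answer.
Each material's LOI contribution:
  Zircon: 32.70 × 0.001000 = 0.03270 t
  Alumina: 16.32 × 0.004100 = 0.06691 t
  Witherite: 19.49 × 0.2237 = 4.360 t
  TiO2: 8.017 × 0.009900 = 0.07937 t
  Sand: 25.29 × 0.002000 = 0.05058 t
Total LOI = 4.589 t
Glass = batch − LOI = 101.8 − 4.589 = 97.23 t

LOI loss = 4.589 t; glass = 97.23 t; yield = 95.49%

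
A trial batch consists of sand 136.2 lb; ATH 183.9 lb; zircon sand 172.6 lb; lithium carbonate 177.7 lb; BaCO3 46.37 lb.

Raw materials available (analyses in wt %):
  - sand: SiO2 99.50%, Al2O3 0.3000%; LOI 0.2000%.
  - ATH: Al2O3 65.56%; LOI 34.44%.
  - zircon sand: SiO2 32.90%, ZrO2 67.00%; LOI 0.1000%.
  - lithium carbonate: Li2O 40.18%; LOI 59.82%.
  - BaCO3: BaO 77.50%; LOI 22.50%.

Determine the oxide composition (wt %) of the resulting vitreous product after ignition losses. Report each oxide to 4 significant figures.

Values along the way are displayed with 4-significant-figure rounding across the worked steps. All internal work carries full float precision through every step. Each reported figure undergoes a single rounding; all derived quantities, which include the yield, net glass mass, five oxide percentages, the totals, ignition loss, are rebuilt in full float precision, exactly as printed in the problem or the answer, starting from the weights on 536.3 lb of glass.
Mass of each oxide from the mix:
  SiO2: 136.2·0.9950 + 172.6·0.3290 = 192.3 lb
  BaO: 46.37·0.7750 = 35.94 lb
  Al2O3: 136.2·0.003000 + 183.9·0.6556 = 121.0 lb
  ZrO2: 172.6·0.6700 = 115.6 lb
  Li2O: 177.7·0.4018 = 71.40 lb
LOI: 136.2·0.002000 + 183.9·0.3444 + 172.6·0.001000 + 177.7·0.5982 + 46.37·0.2250 = 180.5 lb
Glass mass = batch − LOI = 716.8 − 180.5 = 536.3 lb (= Σ oxide masses)
wt % = 100 × oxide mass / glass mass

Glass mass = 536.3 lb (batch 716.8 − LOI 180.5).
Composition: SiO2 35.86%, BaO 6.701%, Al2O3 22.56%, ZrO2 21.56%, Li2O 13.31%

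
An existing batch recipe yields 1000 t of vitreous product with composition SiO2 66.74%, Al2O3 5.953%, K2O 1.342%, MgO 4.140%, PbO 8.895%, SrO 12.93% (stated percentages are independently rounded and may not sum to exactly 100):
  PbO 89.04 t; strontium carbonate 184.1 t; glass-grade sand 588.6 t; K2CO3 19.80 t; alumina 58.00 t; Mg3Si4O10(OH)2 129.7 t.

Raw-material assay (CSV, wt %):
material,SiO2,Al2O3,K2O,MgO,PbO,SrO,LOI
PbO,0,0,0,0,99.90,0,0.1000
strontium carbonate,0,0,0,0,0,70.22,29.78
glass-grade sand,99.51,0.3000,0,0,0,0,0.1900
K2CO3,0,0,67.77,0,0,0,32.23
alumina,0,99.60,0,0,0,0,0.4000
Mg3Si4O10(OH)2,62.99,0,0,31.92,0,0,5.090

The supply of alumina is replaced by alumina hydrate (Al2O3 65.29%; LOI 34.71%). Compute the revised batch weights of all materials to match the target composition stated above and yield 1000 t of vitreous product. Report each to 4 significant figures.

All internal work runs at full float precision from start to finish; mid-chain values are printed, with 4-significant-digit rounding, on the page. Each reported number is rounded only once — all derived quantities (totals, ignition loss, net glass mass, the yield, six oxide percentages) are carried using the weight values on 1000 t of glass in full float precision, as written in the problem or answer text.
Oxide-by-oxide targets in 1000 t vitreous product:
  SiO2: 66.74% × 1000 = 667.4 t
  Al2O3: 5.953% × 1000 = 59.53 t
  K2O: 1.342% × 1000 = 13.42 t
  MgO: 4.140% × 1000 = 41.40 t
  PbO: 8.895% × 1000 = 88.95 t
  SrO: 12.93% × 1000 = 129.3 t
Mass-balance tally per oxide given the weights on record, at the basis given (each sum matches its target mass inside rounding margins):
  SiO2: 588.6·0.9951 + 129.7·0.6299 = 667.4 t (target 667.4 t)
  Al2O3: 588.6·0.003000 + 88.47·0.6529 = 59.53 t (target 59.53 t)
  K2O: 19.80·0.6777 = 13.42 t (target 13.42 t)
  MgO: 129.7·0.3192 = 41.40 t (target 41.40 t)
  PbO: 89.04·0.9990 = 88.95 t (target 88.95 t)
  SrO: 184.1·0.7022 = 129.3 t (target 129.3 t)
Consistency of the glass mass: batch Σ − ignition loss = 1000 t (per-oxide target masses sum to 1000 t; the stated basis being 1000 t — deltas are rounding alone).
Total batch = Σ batch = 1100 t; the LOI term Σ batch·LOI equals 99.72 t; the yield ratio, glass ÷ batch: 90.93%.

Revised batch per 1000 t vitreous product:
  PbO: 89.04 t
  strontium carbonate: 184.1 t
  glass-grade sand: 588.6 t
  K2CO3: 19.80 t
  alumina hydrate: 88.47 t
  Mg3Si4O10(OH)2: 129.7 t
Total batch = 1100 t; LOI loss = 99.72 t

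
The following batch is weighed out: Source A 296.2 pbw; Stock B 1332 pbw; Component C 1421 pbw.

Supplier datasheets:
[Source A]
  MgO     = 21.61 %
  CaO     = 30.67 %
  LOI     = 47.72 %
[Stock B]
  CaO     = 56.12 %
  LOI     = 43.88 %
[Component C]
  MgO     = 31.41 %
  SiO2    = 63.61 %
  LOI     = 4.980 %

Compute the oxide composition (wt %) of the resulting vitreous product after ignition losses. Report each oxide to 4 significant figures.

Glass mass = 2253 pbw (batch 3049 − LOI 796.6).
Composition: MgO 22.66%, SiO2 40.13%, CaO 37.22%

All internal work maintains full precision from start to finish; intermediates appear, rounded to 4 significant figures, within the worked lines. A single rounding yields each reported value — all derived quantities, including LOI, the yield, three oxide percentages, totals, glass mass, are carried from the batch weights for 2253 pbw of glass at exact precision, as they appear in either problem or answer.
What the batch supplies per oxide:
  MgO: 296.2·0.2161 + 1421·0.3141 = 510.3 pbw
  SiO2: 1421·0.6361 = 903.9 pbw
  CaO: 296.2·0.3067 + 1332·0.5612 = 838.4 pbw
LOI: 296.2·0.4772 + 1332·0.4388 + 1421·0.04980 = 796.6 pbw
Net of LOI, the glass mass = 3049 − 796.6 = 2253 pbw (= Σ oxide masses)
percent by weight: oxide/glass ×100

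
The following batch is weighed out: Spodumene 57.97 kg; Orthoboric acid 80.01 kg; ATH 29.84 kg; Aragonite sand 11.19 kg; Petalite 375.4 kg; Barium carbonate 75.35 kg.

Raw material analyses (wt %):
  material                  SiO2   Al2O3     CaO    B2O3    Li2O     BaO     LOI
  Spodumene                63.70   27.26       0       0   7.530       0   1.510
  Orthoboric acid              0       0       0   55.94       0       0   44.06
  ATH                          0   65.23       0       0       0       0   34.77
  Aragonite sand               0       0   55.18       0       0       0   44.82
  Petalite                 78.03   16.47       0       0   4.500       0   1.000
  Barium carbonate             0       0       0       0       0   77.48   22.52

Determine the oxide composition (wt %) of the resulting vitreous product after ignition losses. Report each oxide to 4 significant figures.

Glass mass = 557.5 kg (batch 629.8 − LOI 72.24).
Composition: SiO2 59.16%, Al2O3 17.42%, CaO 1.108%, B2O3 8.028%, Li2O 3.813%, BaO 10.47%

The working math holds exact precision at each step — rounding to four significant digits applies to every in-between result as printed; each reported figure takes a single rounding. Derived quantities are carried using the weight values at 557.5 kg of glass in full float precision (yield, LOI, the six compositions, glass mass, totals) as set out in the problem or answer text.
Delivered oxide masses:
  SiO2: 57.97·0.6370 + 375.4·0.7803 = 329.9 kg
  Al2O3: 57.97·0.2726 + 29.84·0.6523 + 375.4·0.1647 = 97.10 kg
  CaO: 11.19·0.5518 = 6.175 kg
  B2O3: 80.01·0.5594 = 44.76 kg
  Li2O: 57.97·0.07530 + 375.4·0.04500 = 21.26 kg
  BaO: 75.35·0.7748 = 58.38 kg
LOI: 57.97·0.01510 + 80.01·0.4406 + 29.84·0.3477 + 11.19·0.4482 + 375.4·0.01000 + 75.35·0.2252 = 72.24 kg
Glass = total batch minus LOI = 629.8 − 72.24 = 557.5 kg (matching Σ of the oxides)
percent share: oxide ÷ glass, ×100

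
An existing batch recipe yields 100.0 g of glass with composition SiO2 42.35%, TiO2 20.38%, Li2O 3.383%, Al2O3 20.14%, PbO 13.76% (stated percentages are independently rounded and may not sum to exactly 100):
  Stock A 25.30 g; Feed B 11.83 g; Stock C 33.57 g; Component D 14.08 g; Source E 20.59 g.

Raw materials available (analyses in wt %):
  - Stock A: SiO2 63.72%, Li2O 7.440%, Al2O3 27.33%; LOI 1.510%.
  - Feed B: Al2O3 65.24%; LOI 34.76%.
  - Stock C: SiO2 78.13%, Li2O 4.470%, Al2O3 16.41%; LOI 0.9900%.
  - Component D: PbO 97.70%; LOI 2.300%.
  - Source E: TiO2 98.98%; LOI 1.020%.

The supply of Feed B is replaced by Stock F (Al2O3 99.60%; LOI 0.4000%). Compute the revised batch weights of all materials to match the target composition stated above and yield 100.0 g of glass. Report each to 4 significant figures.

Values along the way are shown rounded to 4 significant digits at each printed step; all internal work maintains full precision from first step to last. Exactly one rounding is applied to each reported number — the derived quantities, which include net glass mass, yield, five oxide percentages, LOI, totals, are rebuilt in full float precision, exactly as shown in the problem or the answer, from the weighed amounts at 100.0 g of glass.
Oxide-by-oxide targets in 100.0 g glass:
  SiO2: 42.35% × 100.0 = 42.35 g
  TiO2: 20.38% × 100.0 = 20.38 g
  Li2O: 3.383% × 100.0 = 3.383 g
  Al2O3: 20.14% × 100.0 = 20.14 g
  PbO: 13.76% × 100.0 = 13.76 g
Sums-versus-targets review working from each reported weight, against the basis in use (delivered sums recover each target within answer rounding):
  SiO2: 25.30·0.6372 + 33.57·0.7813 = 42.35 g (target 42.35 g)
  TiO2: 20.59·0.9898 = 20.38 g (target 20.38 g)
  Li2O: 25.30·0.07440 + 33.57·0.04470 = 3.383 g (target 3.383 g)
  Al2O3: 25.30·0.2733 + 7.747·0.9960 + 33.57·0.1641 = 20.14 g (target 20.14 g)
  PbO: 14.08·0.9770 = 13.76 g (target 13.76 g)
Glass-mass sanity pass: whole batch net of LOI = 100.0 g (targets for the oxides total 100.0 g; versus the stated basis of 100.0 g — differing by rounding only).
Adding the batch up: Σ batch = 101.3 g; Σ batch·LOI gives LOI loss = 1.279 g; yield: glass divided by total = 98.74%.

Revised batch per 100.0 g glass:
  Stock A: 25.30 g
  Stock F: 7.747 g
  Stock C: 33.57 g
  Component D: 14.08 g
  Source E: 20.59 g
Total batch = 101.3 g; LOI loss = 1.279 g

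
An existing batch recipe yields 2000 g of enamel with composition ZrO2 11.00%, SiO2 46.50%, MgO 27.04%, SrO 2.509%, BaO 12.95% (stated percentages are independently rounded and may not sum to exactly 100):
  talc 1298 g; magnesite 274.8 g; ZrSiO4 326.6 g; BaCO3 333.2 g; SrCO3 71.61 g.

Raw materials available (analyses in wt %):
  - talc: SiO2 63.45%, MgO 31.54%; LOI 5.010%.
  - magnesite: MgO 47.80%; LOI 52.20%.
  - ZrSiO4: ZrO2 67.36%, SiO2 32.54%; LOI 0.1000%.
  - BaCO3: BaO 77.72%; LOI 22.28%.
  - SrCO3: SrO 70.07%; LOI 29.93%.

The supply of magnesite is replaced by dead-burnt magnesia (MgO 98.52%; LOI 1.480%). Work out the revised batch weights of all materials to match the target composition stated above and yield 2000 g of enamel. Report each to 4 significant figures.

Revised batch per 2000 g enamel:
  talc: 1298 g
  dead-burnt magnesia: 133.3 g
  ZrSiO4: 326.6 g
  BaCO3: 333.2 g
  SrCO3: 71.61 g
Total batch = 2163 g; LOI loss = 163.0 g

The whole derivation runs at full precision at each step — values along the way are printed, rounded to four significant digits, within the worked lines; a single rounding completes each reported result; derived quantities are rebuilt at exact precision (net glass mass, the five compositions, ignition loss, the yield, the totals) from the weighed amounts at 2000 g of glass, as quoted within either problem or answer.
Oxide-by-oxide targets in 2000 g enamel:
  ZrO2: 11.00% × 2000 = 220.0 g
  SiO2: 46.50% × 2000 = 930.0 g
  MgO: 27.04% × 2000 = 540.8 g
  SrO: 2.509% × 2000 = 50.18 g
  BaO: 12.95% × 2000 = 259.0 g
Per-oxide balance check on the weights just shown, relative to the basis at hand (target by target, the sums agree up to rounding of the answer):
  ZrO2: 326.6·0.6736 = 220.0 g (target 220.0 g)
  SiO2: 1298·0.6345 + 326.6·0.3254 = 929.9 g (target 930.0 g)
  MgO: 1298·0.3154 + 133.3·0.9852 = 540.7 g (target 540.8 g)
  SrO: 71.61·0.7007 = 50.18 g (target 50.18 g)
  BaO: 333.2·0.7772 = 259.0 g (target 259.0 g)
The glass-mass cross-check: Σ batch − LOI loss = 2000 g (targets for the oxides total 2000 g; basis as stated: 2000 g — a pure rounding effect).
Batch total: Σ batch = 2163 g; the LOI term Σ batch·LOI equals 163.0 g; yield: glass divided by total = 92.46%.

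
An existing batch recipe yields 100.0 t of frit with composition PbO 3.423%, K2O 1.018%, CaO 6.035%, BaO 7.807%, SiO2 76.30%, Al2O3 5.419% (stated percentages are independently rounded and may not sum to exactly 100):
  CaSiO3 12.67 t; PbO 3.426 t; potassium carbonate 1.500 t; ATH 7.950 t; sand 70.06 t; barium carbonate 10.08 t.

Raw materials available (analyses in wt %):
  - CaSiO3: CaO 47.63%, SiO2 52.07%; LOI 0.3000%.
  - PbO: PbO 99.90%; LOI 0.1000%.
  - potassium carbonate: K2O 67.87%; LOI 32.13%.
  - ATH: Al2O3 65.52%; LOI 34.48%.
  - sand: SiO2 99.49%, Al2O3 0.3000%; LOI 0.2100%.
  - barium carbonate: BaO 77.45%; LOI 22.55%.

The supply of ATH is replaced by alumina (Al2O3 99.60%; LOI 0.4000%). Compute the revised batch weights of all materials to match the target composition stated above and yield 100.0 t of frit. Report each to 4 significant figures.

Each numeric step runs at full precision at all times; intermediates are printed, with 4-significant-figure rounding, on the page; each reported value is rounded only once; derived quantities are re-derived in exact precision (six oxide percentages, the yield, net glass mass, totals, LOI) from the batch weights at 100.0 t of glass as set out in the problem or the answer.
Target masses of each oxide per 100.0 t frit:
  PbO: 3.423% × 100.0 = 3.423 t
  K2O: 1.018% × 100.0 = 1.018 t
  CaO: 6.035% × 100.0 = 6.035 t
  BaO: 7.807% × 100.0 = 7.807 t
  SiO2: 76.30% × 100.0 = 76.30 t
  Al2O3: 5.419% × 100.0 = 5.419 t
Verifying the oxide balance from the weights as reported, versus the basis set out (every target is met by its sum net of answer rounding effects):
  PbO: 3.426·0.9990 = 3.423 t (target 3.423 t)
  K2O: 1.500·0.6787 = 1.018 t (target 1.018 t)
  CaO: 12.67·0.4763 = 6.035 t (target 6.035 t)
  BaO: 10.08·0.7745 = 7.807 t (target 7.807 t)
  SiO2: 12.67·0.5207 + 70.06·0.9949 = 76.30 t (target 76.30 t)
  Al2O3: 5.230·0.9960 + 70.06·0.003000 = 5.419 t (target 5.419 t)
Glass-mass bookkeeping: batch Σ − ignition loss = 100.0 t (targets for the oxides total 100.0 t; basis as stated: 100.0 t — any gap is answer rounding).
Total batch = Σ batch = 103.0 t; the LOI term Σ batch·LOI equals 2.964 t; glass ÷ batch gives a yield of 97.12%.

Revised batch per 100.0 t frit:
  CaSiO3: 12.67 t
  PbO: 3.426 t
  potassium carbonate: 1.500 t
  alumina: 5.230 t
  sand: 70.06 t
  barium carbonate: 10.08 t
Total batch = 103.0 t; LOI loss = 2.964 t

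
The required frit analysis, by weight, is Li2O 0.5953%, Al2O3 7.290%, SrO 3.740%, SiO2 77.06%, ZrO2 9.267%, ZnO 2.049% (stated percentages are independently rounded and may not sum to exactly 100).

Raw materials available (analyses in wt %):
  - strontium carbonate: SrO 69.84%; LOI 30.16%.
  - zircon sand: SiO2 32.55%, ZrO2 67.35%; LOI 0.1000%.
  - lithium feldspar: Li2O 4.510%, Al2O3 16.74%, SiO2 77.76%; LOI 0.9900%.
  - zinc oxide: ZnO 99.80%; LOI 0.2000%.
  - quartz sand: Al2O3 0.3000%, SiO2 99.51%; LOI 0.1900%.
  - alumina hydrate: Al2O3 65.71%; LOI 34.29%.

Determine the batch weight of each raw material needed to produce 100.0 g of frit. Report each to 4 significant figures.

Batch per 100.0 g frit:
  strontium carbonate: 5.355 g
  zircon sand: 13.76 g
  lithium feldspar: 13.20 g
  zinc oxide: 2.053 g
  quartz sand: 62.62 g
  alumina hydrate: 7.446 g
Total batch = 104.4 g; LOI loss = 4.436 g; yield = 95.75%

Each numeric step keeps full precision at all times — in-progress results are printed rounded to 4 significant digits between the steps — every reported value is rounded exactly once — all derived quantities are re-derived in full float precision (the six compositions, yield, net glass mass, ignition loss, the totals) using the weight values at 100.0 g of glass as given in the question or the answer.
Oxide-by-oxide targets in 100.0 g frit:
  Li2O: 0.5953% × 100.0 = 0.5953 g
  Al2O3: 7.290% × 100.0 = 7.290 g
  SrO: 3.740% × 100.0 = 3.740 g
  SiO2: 77.06% × 100.0 = 77.06 g
  ZrO2: 9.267% × 100.0 = 9.267 g
  ZnO: 2.049% × 100.0 = 2.049 g
A balance pass over the oxides, from the weights as reported, relative to the basis at hand (every target is met by its sum exact up to rounding of places):
  Li2O: 13.20·0.04510 = 0.5953 g (target 0.5953 g)
  Al2O3: 13.20·0.1674 + 62.62·0.003000 + 7.446·0.6571 = 7.290 g (target 7.290 g)
  SrO: 5.355·0.6984 = 3.740 g (target 3.740 g)
  SiO2: 13.76·0.3255 + 13.20·0.7776 + 62.62·0.9951 = 77.06 g (target 77.06 g)
  ZrO2: 13.76·0.6735 = 9.267 g (target 9.267 g)
  ZnO: 2.053·0.9980 = 2.049 g (target 2.049 g)
Glass mass check: net batch after ignition = 100.0 g (per-oxide target masses sum to 100.0 g; stated basis 100.0 g — a pure rounding effect).
Batch grand total — Σ batch = 104.4 g; LOI loss = Σ batch·LOI = 4.436 g; yield = glass ÷ total batch = 95.75%.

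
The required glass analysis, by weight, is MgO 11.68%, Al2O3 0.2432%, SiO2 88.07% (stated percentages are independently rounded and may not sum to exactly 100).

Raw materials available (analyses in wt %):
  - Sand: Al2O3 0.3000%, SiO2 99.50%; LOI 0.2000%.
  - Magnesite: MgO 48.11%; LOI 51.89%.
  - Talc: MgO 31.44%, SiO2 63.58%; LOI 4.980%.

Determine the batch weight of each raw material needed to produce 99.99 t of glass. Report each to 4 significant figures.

The whole derivation keeps full precision at each step — the intermediate values appear rounded to four significant figures in the printout — every reported figure receives exactly one rounding. All derived quantities are carried at exact precision (three oxide percentages, net glass mass, yield, totals, LOI) from the weighed amounts on 99.99 t of glass, as written in problem or answer.
Per-oxide target masses for 99.99 t glass:
  MgO: 11.68% × 99.99 = 11.68 t
  Al2O3: 0.2432% × 99.99 = 0.2432 t
  SiO2: 88.07% × 99.99 = 88.06 t
Mass-balance tally per oxide on the weights just shown, versus the basis set out (summed amounts equal target values given rounding of the digits):
  MgO: 16.66·0.4811 + 11.65·0.3144 = 11.68 t (target 11.68 t)
  Al2O3: 81.06·0.003000 = 0.2432 t (target 0.2432 t)
  SiO2: 81.06·0.9950 + 11.65·0.6358 = 88.06 t (target 88.06 t)
Glass mass check: Σ batch − LOI loss = 99.98 t (the targets, summed, come to 99.98 t; with the basis standing at 99.99 t — gaps are rounding artifacts).
Whole-batch sum: Σ batch = 109.4 t; LOI removed, Σ of batch·LOI: 9.387 t; yield, glass over the total, = 91.42%.

Batch per 99.99 t glass:
  Sand: 81.06 t
  Magnesite: 16.66 t
  Talc: 11.65 t
Total batch = 109.4 t; LOI loss = 9.387 t; yield = 91.42%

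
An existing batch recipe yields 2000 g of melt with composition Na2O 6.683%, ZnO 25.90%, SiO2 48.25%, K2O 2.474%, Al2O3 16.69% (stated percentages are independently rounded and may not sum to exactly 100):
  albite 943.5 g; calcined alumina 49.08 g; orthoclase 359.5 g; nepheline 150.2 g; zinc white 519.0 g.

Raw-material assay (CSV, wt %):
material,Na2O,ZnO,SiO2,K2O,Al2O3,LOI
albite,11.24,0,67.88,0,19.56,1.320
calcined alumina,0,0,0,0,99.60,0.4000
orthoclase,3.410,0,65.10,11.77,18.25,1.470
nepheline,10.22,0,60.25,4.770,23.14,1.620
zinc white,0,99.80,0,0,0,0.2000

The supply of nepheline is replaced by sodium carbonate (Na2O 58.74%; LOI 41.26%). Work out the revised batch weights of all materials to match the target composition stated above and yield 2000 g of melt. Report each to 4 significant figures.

The working math carries full float precision at every stage — intermediates appear, rounded to four significant figures, between the steps. A single rounding completes every reported result. Derived quantities, including yield, ignition loss, the five compositions, totals, glass mass, are carried from the batch weights on 2000 g of glass in full float precision, as quoted within the question or the answer.
Per-oxide target masses for 2000 g melt:
  Na2O: 6.683% × 2000 = 133.7 g
  ZnO: 25.90% × 2000 = 518.0 g
  SiO2: 48.25% × 2000 = 965.0 g
  K2O: 2.474% × 2000 = 49.48 g
  Al2O3: 16.69% × 2000 = 333.8 g
Checking each oxide sum per the reported batch figures, versus the basis set out (oxide sums agree with the targets modulo rounding of the values):
  Na2O: 1018·0.1124 + 420.4·0.03410 + 8.258·0.5874 = 133.6 g (target 133.7 g)
  ZnO: 519.0·0.9980 = 518.0 g (target 518.0 g)
  SiO2: 1018·0.6788 + 420.4·0.6510 = 964.7 g (target 965.0 g)
  K2O: 420.4·0.1177 = 49.48 g (target 49.48 g)
  Al2O3: 1018·0.1956 + 58.10·0.9960 + 420.4·0.1825 = 333.7 g (target 333.8 g)
Glass-mass bookkeeping: batch Σ − ignition loss = 1999 g (targets for the oxides total 2000 g; the stated basis being 2000 g — rounding explains the deltas).
Whole-batch sum: Σ batch = 2024 g; ignition loss, Σ(batch × LOI) = 24.30 g; the yield ratio, glass ÷ batch: 98.80%.

Revised batch per 2000 g melt:
  albite: 1018 g
  calcined alumina: 58.10 g
  orthoclase: 420.4 g
  sodium carbonate: 8.258 g
  zinc white: 519.0 g
Total batch = 2024 g; LOI loss = 24.30 g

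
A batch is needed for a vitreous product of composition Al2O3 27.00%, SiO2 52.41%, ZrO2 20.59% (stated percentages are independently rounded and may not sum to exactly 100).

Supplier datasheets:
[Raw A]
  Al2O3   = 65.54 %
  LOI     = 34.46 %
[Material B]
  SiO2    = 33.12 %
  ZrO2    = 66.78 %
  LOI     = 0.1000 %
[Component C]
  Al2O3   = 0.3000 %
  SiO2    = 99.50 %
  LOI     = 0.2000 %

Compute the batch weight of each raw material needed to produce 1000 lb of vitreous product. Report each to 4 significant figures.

Values along the way are rounded to four significant figures when quoted. All internal work runs at full float precision at each step. Every reported number takes just one rounding — all derived quantities, including glass mass, ignition loss, the yield, the totals, the three compositions, are computed from the weighed amounts at 1000 lb of glass in exact precision exactly as printed in either problem or answer.
Target masses of each oxide per 1000 lb vitreous product:
  Al2O3: 27.00% × 1000 = 270.0 lb
  SiO2: 52.41% × 1000 = 524.1 lb
  ZrO2: 20.59% × 1000 = 205.9 lb
Balance tally, oxide-wise, on the weights just shown, at the basis given (delivered sums recover each target inside rounding margins):
  Al2O3: 410.0·0.6554 + 424.1·0.003000 = 270.0 lb (target 270.0 lb)
  SiO2: 308.3·0.3312 + 424.1·0.9950 = 524.1 lb (target 524.1 lb)
  ZrO2: 308.3·0.6678 = 205.9 lb (target 205.9 lb)
Glass-mass sanity pass: Σ batch − LOI loss = 1000 lb (the targets, summed, come to 1000 lb; basis as stated: 1000 lb — gaps are rounding artifacts).
Summing the batch: Σ batch = 1142 lb; LOI loss = Σ batch·LOI = 142.4 lb; yield = glass ÷ total batch = 87.53%.

Batch per 1000 lb vitreous product:
  Raw A: 410.0 lb
  Material B: 308.3 lb
  Component C: 424.1 lb
Total batch = 1142 lb; LOI loss = 142.4 lb; yield = 87.53%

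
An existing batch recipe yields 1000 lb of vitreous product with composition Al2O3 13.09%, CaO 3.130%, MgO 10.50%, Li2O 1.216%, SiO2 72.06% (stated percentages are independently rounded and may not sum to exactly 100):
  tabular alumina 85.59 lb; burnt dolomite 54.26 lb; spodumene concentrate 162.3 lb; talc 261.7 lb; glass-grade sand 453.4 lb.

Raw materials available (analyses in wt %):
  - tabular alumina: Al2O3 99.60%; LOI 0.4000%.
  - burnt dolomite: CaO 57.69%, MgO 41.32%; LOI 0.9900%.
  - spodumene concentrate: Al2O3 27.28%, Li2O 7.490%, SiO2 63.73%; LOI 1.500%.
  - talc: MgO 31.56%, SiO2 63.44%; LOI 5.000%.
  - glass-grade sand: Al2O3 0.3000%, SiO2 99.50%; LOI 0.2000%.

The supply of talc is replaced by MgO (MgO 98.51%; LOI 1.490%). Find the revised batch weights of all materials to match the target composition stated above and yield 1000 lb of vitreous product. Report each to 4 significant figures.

Revised batch per 1000 lb vitreous product:
  tabular alumina: 85.09 lb
  burnt dolomite: 54.26 lb
  spodumene concentrate: 162.3 lb
  MgO: 83.83 lb
  glass-grade sand: 620.2 lb
Total batch = 1006 lb; LOI loss = 5.802 lb

Full precision is carried end to end. In-progress results are displayed rounded to 4 significant digits alongside each step. Exactly one rounding goes into each reported figure — derived quantities are recomputed at full float precision (totals, ignition loss, net glass mass, the yield, the five compositions) using the weight values for 1000 lb of glass, as written in the question or the answer.
Oxide mass targets, per 1000 lb vitreous product:
  Al2O3: 13.09% × 1000 = 130.9 lb
  CaO: 3.130% × 1000 = 31.30 lb
  MgO: 10.50% × 1000 = 105.0 lb
  Li2O: 1.216% × 1000 = 12.16 lb
  SiO2: 72.06% × 1000 = 720.6 lb
Verifying the oxide balance working from each reported weight, against the basis in use (delivered sums recover each target exact up to rounding of places):
  Al2O3: 85.09·0.9960 + 162.3·0.2728 + 620.2·0.003000 = 130.9 lb (target 130.9 lb)
  CaO: 54.26·0.5769 = 31.30 lb (target 31.30 lb)
  MgO: 54.26·0.4132 + 83.83·0.9851 = 105.0 lb (target 105.0 lb)
  Li2O: 162.3·0.07490 = 12.16 lb (target 12.16 lb)
  SiO2: 162.3·0.6373 + 620.2·0.9950 = 720.5 lb (target 720.6 lb)
Consistency of the glass mass: batch total minus LOI = 999.9 lb (summing oxide targets gives 1000 lb; with the basis standing at 1000 lb — any gap is answer rounding).
Summing the batch: Σ batch = 1006 lb; LOI removed, Σ of batch·LOI: 5.802 lb; as yield: glass ÷ batch → 99.42%.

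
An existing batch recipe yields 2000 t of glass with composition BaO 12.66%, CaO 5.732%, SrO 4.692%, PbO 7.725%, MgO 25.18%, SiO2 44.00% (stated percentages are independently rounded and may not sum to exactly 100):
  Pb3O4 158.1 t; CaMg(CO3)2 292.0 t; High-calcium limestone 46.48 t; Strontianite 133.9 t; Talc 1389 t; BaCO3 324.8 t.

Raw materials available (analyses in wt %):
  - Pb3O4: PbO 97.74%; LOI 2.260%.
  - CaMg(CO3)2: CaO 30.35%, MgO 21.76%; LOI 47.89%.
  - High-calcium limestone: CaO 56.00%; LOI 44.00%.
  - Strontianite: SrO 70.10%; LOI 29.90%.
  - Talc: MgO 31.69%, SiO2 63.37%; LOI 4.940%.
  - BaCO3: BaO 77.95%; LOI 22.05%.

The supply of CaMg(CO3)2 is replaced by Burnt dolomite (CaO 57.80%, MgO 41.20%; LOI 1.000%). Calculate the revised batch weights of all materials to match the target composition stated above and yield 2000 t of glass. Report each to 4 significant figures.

All internal work maintains full float precision end to end — the intermediate values appear, rounded to four significant digits, in the working; each reported result takes exactly one rounding. The derived quantities, which include the yield, glass mass, the six compositions, the totals, LOI, are recomputed at exact precision, as they appear in problem or answer, from the batch weights per 2000 t of glass.
Oxide-by-oxide targets in 2000 t glass:
  BaO: 12.66% × 2000 = 253.2 t
  CaO: 5.732% × 2000 = 114.6 t
  SrO: 4.692% × 2000 = 93.84 t
  PbO: 7.725% × 2000 = 154.5 t
  MgO: 25.18% × 2000 = 503.6 t
  SiO2: 44.00% × 2000 = 880.0 t
Oxide-by-oxide audit from the weights as reported, at the basis given (target by target, the sums agree within answer rounding):
  BaO: 324.8·0.7795 = 253.2 t (target 253.2 t)
  CaO: 154.2·0.5780 + 45.56·0.5600 = 114.6 t (target 114.6 t)
  SrO: 133.9·0.7010 = 93.86 t (target 93.84 t)
  PbO: 158.1·0.9774 = 154.5 t (target 154.5 t)
  MgO: 154.2·0.4120 + 1389·0.3169 = 503.7 t (target 503.6 t)
  SiO2: 1389·0.6337 = 880.2 t (target 880.0 t)
Glass mass check: Σ batch − LOI loss = 2000 t (oxide target masses add up to 2000 t; basis as stated: 2000 t — rounding explains the deltas).
Batch total: Σ batch = 2206 t; Σ batch·LOI gives LOI loss = 205.4 t; as yield: glass ÷ batch → 90.69%.

Revised batch per 2000 t glass:
  Pb3O4: 158.1 t
  Burnt dolomite: 154.2 t
  High-calcium limestone: 45.56 t
  Strontianite: 133.9 t
  Talc: 1389 t
  BaCO3: 324.8 t
Total batch = 2206 t; LOI loss = 205.4 t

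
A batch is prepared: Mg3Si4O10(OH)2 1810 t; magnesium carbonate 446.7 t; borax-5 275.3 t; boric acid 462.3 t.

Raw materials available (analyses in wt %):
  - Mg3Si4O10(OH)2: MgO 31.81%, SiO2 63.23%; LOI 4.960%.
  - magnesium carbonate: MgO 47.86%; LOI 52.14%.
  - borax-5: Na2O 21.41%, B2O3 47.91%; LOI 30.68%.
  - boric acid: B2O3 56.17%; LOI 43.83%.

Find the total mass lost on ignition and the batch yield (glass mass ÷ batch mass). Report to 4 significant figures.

All internal work runs at full float precision all the way through — rounding to four significant digits applies to every mid-chain value as displayed; each reported figure is rounded once only — derived quantities, which include totals, ignition loss, yield, glass mass, the four compositions, are re-derived in exact precision, as quoted within the problem or the answer, starting from the weights at 2385 t of glass.
Ignition loss by material:
  Mg3Si4O10(OH)2: 1810 × 0.04960 = 89.78 t
  magnesium carbonate: 446.7 × 0.5214 = 232.9 t
  borax-5: 275.3 × 0.3068 = 84.46 t
  boric acid: 462.3 × 0.4383 = 202.6 t
Total LOI = 609.8 t
Glass = batch − LOI = 2994 − 609.8 = 2385 t

LOI loss = 609.8 t; glass = 2385 t; yield = 79.64%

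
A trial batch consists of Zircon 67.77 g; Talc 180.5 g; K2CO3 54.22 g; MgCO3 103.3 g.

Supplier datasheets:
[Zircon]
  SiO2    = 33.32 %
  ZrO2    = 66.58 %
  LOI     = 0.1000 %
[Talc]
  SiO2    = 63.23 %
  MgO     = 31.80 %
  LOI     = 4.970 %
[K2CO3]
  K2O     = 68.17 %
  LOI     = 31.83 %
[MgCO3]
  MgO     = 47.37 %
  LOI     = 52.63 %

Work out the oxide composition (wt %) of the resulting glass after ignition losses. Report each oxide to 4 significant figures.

The working math runs at full precision throughout. Mid-chain values are displayed, with 4-significant-figure rounding, in the printout; every reported result takes a single rounding — derived quantities, which include net glass mass, LOI, the totals, the yield, the four compositions, are carried at exact precision, precisely as stated by problem or answer, from the weighed amounts on 325.1 g of glass.
Oxide masses out of the charge:
  K2O: 54.22·0.6817 = 36.96 g
  SiO2: 67.77·0.3332 + 180.5·0.6323 = 136.7 g
  ZrO2: 67.77·0.6658 = 45.12 g
  MgO: 180.5·0.3180 + 103.3·0.4737 = 106.3 g
LOI: 67.77·0.001000 + 180.5·0.04970 + 54.22·0.3183 + 103.3·0.5263 = 80.66 g
Net of LOI, the glass mass = 405.8 − 80.66 = 325.1 g (= Σ oxide masses)
wt % = 100 × oxide mass / glass mass

Glass mass = 325.1 g (batch 405.8 − LOI 80.66).
Composition: K2O 11.37%, SiO2 42.05%, ZrO2 13.88%, MgO 32.70%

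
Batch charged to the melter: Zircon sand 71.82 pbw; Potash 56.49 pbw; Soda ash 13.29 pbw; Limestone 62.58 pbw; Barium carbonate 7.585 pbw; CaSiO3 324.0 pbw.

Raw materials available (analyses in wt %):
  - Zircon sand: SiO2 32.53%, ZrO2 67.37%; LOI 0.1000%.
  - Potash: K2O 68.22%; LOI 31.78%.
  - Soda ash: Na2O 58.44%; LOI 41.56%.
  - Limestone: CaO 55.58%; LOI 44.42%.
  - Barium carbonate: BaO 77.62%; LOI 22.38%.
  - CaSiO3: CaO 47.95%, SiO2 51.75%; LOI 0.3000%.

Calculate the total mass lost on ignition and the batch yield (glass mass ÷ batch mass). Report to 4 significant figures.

Values along the way are shown (rounded to four significant figures) in the working; all arithmetic carries full float precision at every stage. Each reported value includes exactly one rounding. Derived quantities, including totals, six oxide percentages, ignition loss, the yield, net glass mass, are rebuilt from the weighed amounts for 481.7 pbw of glass at full float precision, exactly as shown in the question or the answer.
Ignition loss by material:
  Zircon sand: 71.82 × 0.001000 = 0.07182 pbw
  Potash: 56.49 × 0.3178 = 17.95 pbw
  Soda ash: 13.29 × 0.4156 = 5.523 pbw
  Limestone: 62.58 × 0.4442 = 27.80 pbw
  Barium carbonate: 7.585 × 0.2238 = 1.698 pbw
  CaSiO3: 324.0 × 0.003000 = 0.9720 pbw
Total LOI = 54.02 pbw
Glass = batch − LOI = 535.8 − 54.02 = 481.7 pbw

LOI loss = 54.02 pbw; glass = 481.7 pbw; yield = 89.92%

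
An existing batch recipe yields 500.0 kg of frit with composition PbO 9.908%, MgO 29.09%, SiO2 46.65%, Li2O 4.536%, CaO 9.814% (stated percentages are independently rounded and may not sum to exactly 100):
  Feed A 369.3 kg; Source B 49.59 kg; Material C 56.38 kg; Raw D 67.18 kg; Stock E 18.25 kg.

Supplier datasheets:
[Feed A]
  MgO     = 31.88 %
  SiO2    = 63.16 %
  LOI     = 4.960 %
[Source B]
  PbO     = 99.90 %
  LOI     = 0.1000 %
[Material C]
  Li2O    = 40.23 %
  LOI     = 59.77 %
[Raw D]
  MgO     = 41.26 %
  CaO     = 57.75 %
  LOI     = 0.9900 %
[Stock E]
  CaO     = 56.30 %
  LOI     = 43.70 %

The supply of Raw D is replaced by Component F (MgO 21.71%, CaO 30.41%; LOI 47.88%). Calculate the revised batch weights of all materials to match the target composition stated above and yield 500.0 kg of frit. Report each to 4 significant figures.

Revised batch per 500.0 kg frit:
  Feed A: 369.3 kg
  Source B: 49.59 kg
  Material C: 56.38 kg
  Component F: 127.7 kg
  Stock E: 18.20 kg
Total batch = 621.2 kg; LOI loss = 121.2 kg

Values along the way are printed, rounded to 4 significant figures, as written. Exact precision is held at each step; a single rounding produces every reported figure. Derived quantities (LOI, totals, the five compositions, net glass mass, the yield) are re-derived from the weighed amounts for 500.0 kg of glass in full float precision, as set out in problem or answer.
Oxide-by-oxide targets in 500.0 kg frit:
  PbO: 9.908% × 500.0 = 49.54 kg
  MgO: 29.09% × 500.0 = 145.4 kg
  SiO2: 46.65% × 500.0 = 233.2 kg
  Li2O: 4.536% × 500.0 = 22.68 kg
  CaO: 9.814% × 500.0 = 49.07 kg
Sums-versus-targets review on the weights just shown, against the basis in use (each sum matches its target mass modulo rounding of the values):
  PbO: 49.59·0.9990 = 49.54 kg (target 49.54 kg)
  MgO: 369.3·0.3188 + 127.7·0.2171 = 145.5 kg (target 145.4 kg)
  SiO2: 369.3·0.6316 = 233.2 kg (target 233.2 kg)
  Li2O: 56.38·0.4023 = 22.68 kg (target 22.68 kg)
  CaO: 127.7·0.3041 + 18.20·0.5630 = 49.08 kg (target 49.07 kg)
Auditing the glass mass value: whole batch net of LOI = 500.0 kg (targets for the oxides total 500.0 kg; against the stated basis, 500.0 kg — gaps are rounding artifacts).
Adding the batch up: Σ batch = 621.2 kg; LOI loss = Σ batch·LOI = 121.2 kg; as yield: glass ÷ batch → 80.49%.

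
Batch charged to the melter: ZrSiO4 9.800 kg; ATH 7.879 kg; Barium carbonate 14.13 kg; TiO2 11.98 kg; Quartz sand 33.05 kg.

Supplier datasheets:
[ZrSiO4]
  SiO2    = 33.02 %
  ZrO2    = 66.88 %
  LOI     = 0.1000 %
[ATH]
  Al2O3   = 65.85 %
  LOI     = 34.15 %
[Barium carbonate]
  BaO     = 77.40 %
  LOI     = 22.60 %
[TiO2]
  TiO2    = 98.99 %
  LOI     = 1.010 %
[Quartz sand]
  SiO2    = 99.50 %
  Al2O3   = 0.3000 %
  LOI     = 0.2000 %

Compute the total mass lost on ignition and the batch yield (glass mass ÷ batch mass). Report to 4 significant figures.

LOI loss = 6.081 kg; glass = 70.76 kg; yield = 92.09%

Mid-chain values are displayed rounded to 4 significant digits between the steps. Each numeric step runs at full precision at each step. Every reported result takes a single rounding; the derived quantities are recomputed starting from the weights on 70.76 kg of glass at full precision (totals, yield, five oxide percentages, ignition loss, net glass mass), precisely as stated by question or answer.
Loss on ignition, line by line:
  ZrSiO4: 9.800 × 0.001000 = 0.009800 kg
  ATH: 7.879 × 0.3415 = 2.691 kg
  Barium carbonate: 14.13 × 0.2260 = 3.193 kg
  TiO2: 11.98 × 0.01010 = 0.1210 kg
  Quartz sand: 33.05 × 0.002000 = 0.06610 kg
Total LOI = 6.081 kg
Glass = batch − LOI = 76.84 − 6.081 = 70.76 kg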